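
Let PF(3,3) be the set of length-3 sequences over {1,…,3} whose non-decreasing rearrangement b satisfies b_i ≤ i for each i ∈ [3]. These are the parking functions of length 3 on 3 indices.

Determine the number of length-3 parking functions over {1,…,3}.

16

#PF = (3−3+1)·(3+1)^(3−1) = 1·16 = 16 (Konheim–Weiss)
Example (1,1,1) → sorted (1,1,1): b_i ≤ i ∀i, a PF.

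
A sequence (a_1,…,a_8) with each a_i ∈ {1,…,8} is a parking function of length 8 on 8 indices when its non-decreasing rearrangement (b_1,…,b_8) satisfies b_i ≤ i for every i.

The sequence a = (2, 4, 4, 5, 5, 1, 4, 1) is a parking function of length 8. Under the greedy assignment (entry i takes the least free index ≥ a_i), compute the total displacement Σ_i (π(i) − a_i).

Σπ(i) = 1+…+8 = 36; Σa = 2+4+4+5+5+1+4+1 = 26; disp = 36−26 = 10.

10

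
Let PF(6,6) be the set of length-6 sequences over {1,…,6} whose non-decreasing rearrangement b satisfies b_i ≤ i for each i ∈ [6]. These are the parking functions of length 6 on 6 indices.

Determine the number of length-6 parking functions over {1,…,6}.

16807

#PF = (6−6+1)·(6+1)^(6−1) = 1·16807 = 16807 (Konheim–Weiss)
One tuple (1,2,3,2,4,1) → sorted (1,1,2,2,3,4): b_i ≤ i ∀i, a PF.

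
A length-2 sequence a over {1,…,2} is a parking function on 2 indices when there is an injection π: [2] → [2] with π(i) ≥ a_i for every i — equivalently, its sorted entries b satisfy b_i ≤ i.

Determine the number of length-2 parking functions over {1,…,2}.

3

#PF = (3−2)·3^(2−1) = 1×3 = 3
Example (1,1) → sorted (1,1): b_i ≤ i ∀i, a PF.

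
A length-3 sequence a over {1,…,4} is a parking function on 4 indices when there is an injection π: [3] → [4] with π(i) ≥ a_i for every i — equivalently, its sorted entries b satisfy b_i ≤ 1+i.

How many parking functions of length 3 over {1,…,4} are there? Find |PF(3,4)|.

50

#PF = 2·5^2 = 2×25 = 50 (Pollak)
E.g. (4,2,1) → sorted (1,2,4): b_i ≤ 1+i ∀i, a PF.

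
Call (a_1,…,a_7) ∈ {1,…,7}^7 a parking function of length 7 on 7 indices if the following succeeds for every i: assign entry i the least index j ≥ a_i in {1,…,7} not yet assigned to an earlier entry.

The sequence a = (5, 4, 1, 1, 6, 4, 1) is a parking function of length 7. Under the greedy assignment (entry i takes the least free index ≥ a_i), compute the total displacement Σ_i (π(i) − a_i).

6

Σπ = 28 ({1..7} each once); Σa = 5+4+1+1+6+4+1 = 22; disp = 28−22 = 6.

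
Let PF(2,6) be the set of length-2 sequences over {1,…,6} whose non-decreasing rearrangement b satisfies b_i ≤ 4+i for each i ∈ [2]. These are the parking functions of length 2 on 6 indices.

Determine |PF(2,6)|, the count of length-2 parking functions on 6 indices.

#PF = (6+1−2)·(6+1)^{2−1} = 5·7 = 35
One tuple (1,6) → sorted (1,6): b_i ≤ 4+i ∀i, a PF.

35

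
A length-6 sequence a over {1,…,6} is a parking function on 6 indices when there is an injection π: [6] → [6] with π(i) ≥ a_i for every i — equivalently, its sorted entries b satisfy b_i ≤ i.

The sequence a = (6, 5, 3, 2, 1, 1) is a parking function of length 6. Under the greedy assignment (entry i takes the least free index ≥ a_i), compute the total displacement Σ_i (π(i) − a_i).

3

Σπ = 6·7/2 = 21 (π permutes [6]); Σa = 6+5+3+2+1+1 = 18; disp = 21−18 = 3.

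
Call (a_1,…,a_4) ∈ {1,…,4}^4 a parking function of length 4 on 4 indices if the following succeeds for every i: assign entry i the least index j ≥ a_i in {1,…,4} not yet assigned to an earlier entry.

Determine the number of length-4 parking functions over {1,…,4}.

Count = (4−4+1)·(4+1)^(4−1) = 1·125 = 125 (Pollak)
E.g. (1,2,3,4) → sorted (1,2,3,4): b_i ≤ i ∀i, a PF.

125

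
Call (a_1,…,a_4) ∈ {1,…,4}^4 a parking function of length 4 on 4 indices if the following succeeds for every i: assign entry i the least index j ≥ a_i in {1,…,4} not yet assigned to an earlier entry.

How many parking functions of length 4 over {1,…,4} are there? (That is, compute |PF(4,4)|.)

125

|PF(4,4)| = (4−4+1)·(4+1)^(4−1) = 1·125 = 125
One tuple (4,1,3,2) → sorted (1,2,3,4): b_i ≤ i ∀i, a PF.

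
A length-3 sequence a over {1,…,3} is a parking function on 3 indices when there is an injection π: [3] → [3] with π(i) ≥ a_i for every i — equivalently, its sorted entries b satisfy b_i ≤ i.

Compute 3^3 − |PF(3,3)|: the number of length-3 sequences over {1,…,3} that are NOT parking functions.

Count = 1·4^2 = 1 · 16 = 16
Example (3,3,3) → sorted (3,3,3): b_1=3>1, not a PF.
So 27 − 16 = 11 fail.

11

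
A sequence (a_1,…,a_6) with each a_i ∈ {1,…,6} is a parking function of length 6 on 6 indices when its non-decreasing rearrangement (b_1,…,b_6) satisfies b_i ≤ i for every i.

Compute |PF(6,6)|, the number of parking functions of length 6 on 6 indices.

|PF| = (6−6+1)·(6+1)^(6−1) = 1·16807 = 16807
One tuple (6,2,5,2,1,3) → sorted (1,2,2,3,5,6): b_i ≤ i ∀i, a PF.

16807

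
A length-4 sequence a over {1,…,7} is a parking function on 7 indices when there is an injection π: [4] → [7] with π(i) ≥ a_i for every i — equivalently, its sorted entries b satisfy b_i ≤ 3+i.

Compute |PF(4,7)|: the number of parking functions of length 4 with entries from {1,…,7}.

2048

#PF = 4·8^3 = 4×512 = 2048 (Pollak)
Example (3,3,6,4) → sorted (3,3,4,6): b_i ≤ 3+i ∀i, a PF.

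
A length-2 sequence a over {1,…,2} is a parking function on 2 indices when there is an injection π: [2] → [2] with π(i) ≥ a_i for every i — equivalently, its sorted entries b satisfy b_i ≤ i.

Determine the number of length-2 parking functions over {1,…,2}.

#PF = (2−2+1)·(2+1)^(2−1) = 1·3 = 3 (Konheim–Weiss)
Example (1,2) → sorted (1,2): b_i ≤ i ∀i, a PF.

3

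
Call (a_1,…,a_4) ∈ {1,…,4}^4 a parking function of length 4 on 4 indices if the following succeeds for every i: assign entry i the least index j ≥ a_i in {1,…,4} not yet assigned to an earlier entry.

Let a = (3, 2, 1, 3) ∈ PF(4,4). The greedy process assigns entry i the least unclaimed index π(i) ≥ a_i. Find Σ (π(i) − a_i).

Σπ = 10 ({1..4} each once); Σa = 3+2+1+3 = 9; disp = 10−9 = 1.

1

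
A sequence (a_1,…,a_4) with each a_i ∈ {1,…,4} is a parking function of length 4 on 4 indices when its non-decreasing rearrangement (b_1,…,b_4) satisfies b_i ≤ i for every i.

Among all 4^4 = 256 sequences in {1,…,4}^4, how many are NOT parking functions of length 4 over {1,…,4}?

|PF(4,4)| = (5−4)·5^(4−1) = 1 · 125 = 125 (Konheim–Weiss)
Example (2,4,3,3) → sorted (2,3,3,4): b_1=2>1, not a PF.
4^4 − 125 = 256 − 125 = 131

131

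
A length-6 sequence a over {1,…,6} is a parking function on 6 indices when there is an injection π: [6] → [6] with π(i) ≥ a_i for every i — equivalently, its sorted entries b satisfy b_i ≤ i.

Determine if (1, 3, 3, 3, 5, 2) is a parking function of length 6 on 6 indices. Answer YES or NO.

YES

Order a: b = (1, 2, 3, 3, 3, 5).
  b_1=1 ≤ 1
  b_2=2 ≤ 2
  b_3=3 ≤ 3
  b_4=3 ≤ 4
  b_5=3 ≤ 5
  b_6=5 ≤ 6
All bounds hold ⇒ YES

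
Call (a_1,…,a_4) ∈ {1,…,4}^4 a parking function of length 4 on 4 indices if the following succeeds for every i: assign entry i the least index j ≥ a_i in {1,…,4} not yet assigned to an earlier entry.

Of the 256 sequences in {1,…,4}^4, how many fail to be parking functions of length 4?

|PF| = (4+1−4)·(4+1)^{4−1} = 1·125 = 125 (Konheim–Weiss)
Example (4,3,3,3) → sorted (3,3,3,4): b_1=3>1, not a PF.
4^4 − 125 = 256 − 125 = 131

131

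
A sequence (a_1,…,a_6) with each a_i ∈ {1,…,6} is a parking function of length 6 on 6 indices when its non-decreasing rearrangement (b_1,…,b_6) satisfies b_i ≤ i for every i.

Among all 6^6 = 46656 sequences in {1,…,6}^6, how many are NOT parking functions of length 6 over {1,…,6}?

29849

|PF| = 1·7^5 = 1·16807 = 16807
One tuple (5,5,5,6,5,5) → sorted (5,5,5,5,5,6): b_1=5>1, not a PF.
Total 46656; non-PF = 46656−16807 = 29849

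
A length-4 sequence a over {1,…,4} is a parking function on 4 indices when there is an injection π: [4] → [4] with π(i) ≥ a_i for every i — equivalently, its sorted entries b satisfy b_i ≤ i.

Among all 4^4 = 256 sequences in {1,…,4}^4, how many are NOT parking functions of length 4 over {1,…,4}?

131

|PF| = (4−4+1)·(4+1)^(4−1) = 1 · 125 = 125 (Konheim–Weiss)
E.g. (4,2,2,3) → sorted (2,2,3,4): b_1=2>1, not a PF.
So 256 − 125 = 131 fail.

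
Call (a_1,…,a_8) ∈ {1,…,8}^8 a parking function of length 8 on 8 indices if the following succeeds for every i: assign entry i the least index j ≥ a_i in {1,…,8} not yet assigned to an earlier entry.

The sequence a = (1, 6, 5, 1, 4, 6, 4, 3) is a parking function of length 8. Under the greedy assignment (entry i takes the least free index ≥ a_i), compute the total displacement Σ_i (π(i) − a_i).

Σπ = 8·9/2 = 36 (π permutes [8]); Σa = 1+6+5+1+4+6+4+3 = 30; disp = 36−30 = 6.

6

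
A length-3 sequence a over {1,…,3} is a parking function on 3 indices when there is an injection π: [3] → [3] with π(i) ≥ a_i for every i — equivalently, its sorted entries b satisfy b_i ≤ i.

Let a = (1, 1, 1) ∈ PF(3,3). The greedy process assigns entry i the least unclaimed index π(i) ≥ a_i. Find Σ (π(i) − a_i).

3

Σπ(i) = 1+…+3 = 6; Σa = 1+1+1 = 3; disp = 6−3 = 3.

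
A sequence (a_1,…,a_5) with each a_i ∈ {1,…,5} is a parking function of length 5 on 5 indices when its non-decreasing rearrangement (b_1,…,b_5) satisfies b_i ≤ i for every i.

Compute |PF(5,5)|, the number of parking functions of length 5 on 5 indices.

|PF(5,5)| = (5−5+1)·(5+1)^(5−1) = 1 · 1296 = 1296 (Konheim–Weiss)
One tuple (2,2,4,5,1) → sorted (1,2,2,4,5): b_i ≤ i ∀i, a PF.

1296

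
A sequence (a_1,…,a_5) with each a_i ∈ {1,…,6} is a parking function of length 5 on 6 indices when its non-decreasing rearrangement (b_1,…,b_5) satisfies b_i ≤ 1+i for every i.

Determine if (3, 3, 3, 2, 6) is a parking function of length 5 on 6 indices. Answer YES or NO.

YES

Order a: b = (2, 3, 3, 3, 6).
  b_1=2 ≤ 2
  b_2=3 ≤ 3
  b_3=3 ≤ 4
  b_4=3 ≤ 5
  b_5=6 ≤ 6
All bounds hold ⇒ YES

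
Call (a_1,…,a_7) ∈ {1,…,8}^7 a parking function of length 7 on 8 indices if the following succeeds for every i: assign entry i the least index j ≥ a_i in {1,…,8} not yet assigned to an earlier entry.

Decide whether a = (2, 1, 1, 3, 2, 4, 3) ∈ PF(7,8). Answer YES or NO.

YES

Rearranged: b = (1, 1, 2, 2, 3, 3, 4).
  b_1=1 ≤ 2
  b_2=1 ≤ 3
  b_3=2 ≤ 4
  b_4=2 ≤ 5
  b_5=3 ≤ 6
  b_6=3 ≤ 7
  b_7=4 ≤ 8
All bounds hold ⇒ YES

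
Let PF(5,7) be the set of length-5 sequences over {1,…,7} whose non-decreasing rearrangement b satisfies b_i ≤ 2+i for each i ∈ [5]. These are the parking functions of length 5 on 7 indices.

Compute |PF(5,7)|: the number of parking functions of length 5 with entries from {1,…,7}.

#PF = (8−5)·8^(5−1) = 3 · 4096 = 12288 (Konheim–Weiss)
Check (1,4,7,5,2) → sorted (1,2,4,5,7): b_i ≤ 2+i ∀i, a PF.

12288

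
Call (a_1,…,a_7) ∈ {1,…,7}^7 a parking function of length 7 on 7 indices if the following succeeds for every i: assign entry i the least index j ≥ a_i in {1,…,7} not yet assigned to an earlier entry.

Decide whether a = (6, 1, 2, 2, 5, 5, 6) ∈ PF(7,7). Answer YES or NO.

NO

Sorted: b = (1, 2, 2, 5, 5, 6, 6).
  b_1=1 ≤ 1
  b_2=2 ≤ 2
  b_3=2 ≤ 3
  b_4=5 > 4
  fails at i=4 ⇒ NO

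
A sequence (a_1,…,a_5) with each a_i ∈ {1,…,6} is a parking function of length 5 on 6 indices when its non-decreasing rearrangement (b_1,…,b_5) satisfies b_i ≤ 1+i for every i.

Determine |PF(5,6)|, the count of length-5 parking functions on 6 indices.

|PF(5,6)| = 2·7^4 = 2 · 2401 = 4802 [KW]
Check (1,3,1,4,1) → sorted (1,1,1,3,4): b_i ≤ 1+i ∀i, a PF.

4802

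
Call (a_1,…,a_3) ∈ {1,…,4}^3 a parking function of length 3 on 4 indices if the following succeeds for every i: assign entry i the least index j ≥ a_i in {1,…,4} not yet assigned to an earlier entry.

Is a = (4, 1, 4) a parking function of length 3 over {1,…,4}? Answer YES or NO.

NO

Rearranged: b = (1, 4, 4).
  b_1=1 ≤ 2
  b_2=4 > 3
  fails at i=2 ⇒ NO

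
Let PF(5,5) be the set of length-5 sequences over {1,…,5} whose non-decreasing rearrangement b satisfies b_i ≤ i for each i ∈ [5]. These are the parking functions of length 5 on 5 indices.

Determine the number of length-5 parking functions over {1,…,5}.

1296

Count = 1·6^4 = 1 · 1296 = 1296 [KW]
E.g. (2,4,3,1,5) → sorted (1,2,3,4,5): b_i ≤ i ∀i, a PF.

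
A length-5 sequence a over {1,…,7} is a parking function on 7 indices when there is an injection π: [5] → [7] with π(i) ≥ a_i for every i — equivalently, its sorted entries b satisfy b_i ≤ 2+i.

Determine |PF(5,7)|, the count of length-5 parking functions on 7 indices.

|PF| = 3·8^4 = 3 · 4096 = 12288
One tuple (6,2,5,2,5) → sorted (2,2,5,5,6): b_i ≤ 2+i ∀i, a PF.

12288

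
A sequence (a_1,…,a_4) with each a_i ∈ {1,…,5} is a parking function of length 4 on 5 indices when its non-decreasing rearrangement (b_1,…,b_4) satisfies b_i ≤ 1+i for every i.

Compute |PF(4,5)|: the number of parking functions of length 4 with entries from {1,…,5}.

432

Count = (6−4)·6^(4−1) = 2·216 = 432
Example (1,5,1,2) → sorted (1,1,2,5): b_i ≤ 1+i ∀i, a PF.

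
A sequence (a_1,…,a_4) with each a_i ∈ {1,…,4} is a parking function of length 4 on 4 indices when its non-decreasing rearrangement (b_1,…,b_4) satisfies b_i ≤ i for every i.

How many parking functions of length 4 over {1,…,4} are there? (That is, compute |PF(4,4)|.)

125

|PF(4,4)| = 1·5^3 = 1·125 = 125 (Pollak)
E.g. (1,1,4,3) → sorted (1,1,3,4): b_i ≤ i ∀i, a PF.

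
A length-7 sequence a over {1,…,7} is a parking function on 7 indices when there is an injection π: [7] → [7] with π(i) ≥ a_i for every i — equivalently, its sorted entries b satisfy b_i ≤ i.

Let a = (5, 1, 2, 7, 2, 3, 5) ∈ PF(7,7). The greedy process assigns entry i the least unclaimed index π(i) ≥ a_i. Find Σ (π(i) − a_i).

3

Σπ(i) = 1+…+7 = 28; Σa = 5+1+2+7+2+3+5 = 25; disp = 28−25 = 3.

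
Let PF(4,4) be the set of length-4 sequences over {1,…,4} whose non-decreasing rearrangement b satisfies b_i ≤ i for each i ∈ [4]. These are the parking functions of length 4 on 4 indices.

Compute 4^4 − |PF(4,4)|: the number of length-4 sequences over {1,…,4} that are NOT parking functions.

#PF = (4+1−4)·(4+1)^{4−1} = 1 · 125 = 125 [KW]
Check (2,2,4,4) → sorted (2,2,4,4): b_1=2>1, not a PF.
Total 256; non-PF = 256−125 = 131

131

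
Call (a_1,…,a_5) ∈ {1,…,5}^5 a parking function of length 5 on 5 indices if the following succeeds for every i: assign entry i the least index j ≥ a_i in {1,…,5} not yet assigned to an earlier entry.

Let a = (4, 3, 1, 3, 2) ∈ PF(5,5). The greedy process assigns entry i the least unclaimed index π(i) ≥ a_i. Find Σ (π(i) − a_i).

Σπ = 5·6/2 = 15 (π permutes [5]); Σa = 4+3+1+3+2 = 13; disp = 15−13 = 2.

2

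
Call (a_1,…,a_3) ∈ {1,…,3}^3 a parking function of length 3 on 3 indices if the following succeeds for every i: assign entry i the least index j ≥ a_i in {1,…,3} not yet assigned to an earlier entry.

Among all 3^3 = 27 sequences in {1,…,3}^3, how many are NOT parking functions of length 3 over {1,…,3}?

|PF| = (3−3+1)·(3+1)^(3−1) = 1×16 = 16
E.g. (1,3,3) → sorted (1,3,3): b_2=3>2, not a PF.
Total 27; non-PF = 27−16 = 11

11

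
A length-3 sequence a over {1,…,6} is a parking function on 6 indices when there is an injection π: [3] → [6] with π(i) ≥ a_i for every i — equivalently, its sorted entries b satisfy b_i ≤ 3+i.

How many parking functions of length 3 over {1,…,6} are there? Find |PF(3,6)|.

Count = (7−3)·7^(3−1) = 4×49 = 196 (Pollak)
E.g. (6,2,4) → sorted (2,4,6): b_i ≤ 3+i ∀i, a PF.

196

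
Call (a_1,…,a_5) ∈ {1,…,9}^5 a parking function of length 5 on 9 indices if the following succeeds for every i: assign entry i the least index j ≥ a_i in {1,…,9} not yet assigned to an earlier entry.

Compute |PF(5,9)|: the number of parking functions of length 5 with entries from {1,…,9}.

50000

|PF(5,9)| = 5·10^4 = 5·10000 = 50000 [KW]
Example (4,3,2,8,7) → sorted (2,3,4,7,8): b_i ≤ 4+i ∀i, a PF.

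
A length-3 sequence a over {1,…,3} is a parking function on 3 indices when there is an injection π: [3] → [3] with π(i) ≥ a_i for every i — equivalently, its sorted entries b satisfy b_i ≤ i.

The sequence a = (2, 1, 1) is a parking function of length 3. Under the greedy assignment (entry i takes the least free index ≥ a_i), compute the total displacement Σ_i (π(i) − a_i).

2

Σπ(i) = 1+…+3 = 6; Σa = 2+1+1 = 4; disp = 6−4 = 2.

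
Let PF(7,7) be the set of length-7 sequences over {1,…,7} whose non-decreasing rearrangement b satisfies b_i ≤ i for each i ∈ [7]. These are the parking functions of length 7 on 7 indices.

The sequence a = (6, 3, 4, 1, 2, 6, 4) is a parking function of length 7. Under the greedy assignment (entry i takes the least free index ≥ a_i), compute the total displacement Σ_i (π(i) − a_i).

2

Σπ = 7·8/2 = 28 (π permutes [7]); Σa = 6+3+4+1+2+6+4 = 26; disp = 28−26 = 2.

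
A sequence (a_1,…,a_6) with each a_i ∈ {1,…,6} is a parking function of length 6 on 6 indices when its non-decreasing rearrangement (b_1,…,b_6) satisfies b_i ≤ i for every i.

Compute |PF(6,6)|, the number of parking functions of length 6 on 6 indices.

16807

#PF = 1·7^5 = 1·16807 = 16807 (Pollak)
E.g. (1,4,1,5,3,3) → sorted (1,1,3,3,4,5): b_i ≤ i ∀i, a PF.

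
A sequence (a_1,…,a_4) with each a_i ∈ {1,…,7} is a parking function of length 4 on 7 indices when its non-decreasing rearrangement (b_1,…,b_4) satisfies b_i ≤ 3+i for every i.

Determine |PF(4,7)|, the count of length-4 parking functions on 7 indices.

Count = (8−4)·8^(4−1) = 4·512 = 2048 (Konheim–Weiss)
E.g. (5,3,1,1) → sorted (1,1,3,5): b_i ≤ 3+i ∀i, a PF.

2048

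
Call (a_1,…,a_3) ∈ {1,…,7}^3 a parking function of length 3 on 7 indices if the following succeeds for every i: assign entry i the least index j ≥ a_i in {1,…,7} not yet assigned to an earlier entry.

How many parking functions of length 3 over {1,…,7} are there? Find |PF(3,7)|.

#PF = (7+1−3)·(7+1)^{3−1} = 5·64 = 320
Example (1,7,4) → sorted (1,4,7): b_i ≤ 4+i ∀i, a PF.

320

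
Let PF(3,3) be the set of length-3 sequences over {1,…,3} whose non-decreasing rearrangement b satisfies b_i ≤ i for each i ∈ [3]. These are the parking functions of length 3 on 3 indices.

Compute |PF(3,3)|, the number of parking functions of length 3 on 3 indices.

16

Count = (3−3+1)·(3+1)^(3−1) = 1 · 16 = 16 [KW]
E.g. (1,3,2) → sorted (1,2,3): b_i ≤ i ∀i, a PF.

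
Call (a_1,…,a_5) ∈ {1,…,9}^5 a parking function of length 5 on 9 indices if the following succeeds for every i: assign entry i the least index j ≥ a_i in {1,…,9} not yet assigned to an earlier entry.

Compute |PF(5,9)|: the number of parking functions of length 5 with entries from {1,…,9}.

50000

#PF = (9−5+1)·(9+1)^(5−1) = 5·10000 = 50000
Example (8,3,1,8,5) → sorted (1,3,5,8,8): b_i ≤ 4+i ∀i, a PF.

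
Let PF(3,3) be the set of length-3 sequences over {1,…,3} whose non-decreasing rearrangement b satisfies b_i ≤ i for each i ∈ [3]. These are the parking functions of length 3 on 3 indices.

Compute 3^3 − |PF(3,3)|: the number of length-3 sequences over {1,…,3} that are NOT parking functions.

|PF| = 1·4^2 = 1 · 16 = 16 (Konheim–Weiss)
Example (2,2,3) → sorted (2,2,3): b_1=2>1, not a PF.
Total 27; non-PF = 27−16 = 11

11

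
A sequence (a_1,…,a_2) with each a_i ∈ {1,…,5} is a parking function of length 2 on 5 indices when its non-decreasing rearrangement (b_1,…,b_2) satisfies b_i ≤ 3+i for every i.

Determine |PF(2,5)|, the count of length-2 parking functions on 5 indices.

#PF = (5+1−2)·(5+1)^{2−1} = 4 · 6 = 24 (Pollak)
Check (1,3) → sorted (1,3): b_i ≤ 3+i ∀i, a PF.

24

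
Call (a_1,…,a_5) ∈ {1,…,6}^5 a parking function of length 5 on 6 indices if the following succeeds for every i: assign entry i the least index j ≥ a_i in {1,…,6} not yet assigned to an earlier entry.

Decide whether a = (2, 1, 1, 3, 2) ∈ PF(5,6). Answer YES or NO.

YES

Sorted: b = (1, 1, 2, 2, 3).
  b_1=1 ≤ 2
  b_2=1 ≤ 3
  b_3=2 ≤ 4
  b_4=2 ≤ 5
  b_5=3 ≤ 6
All bounds hold ⇒ YES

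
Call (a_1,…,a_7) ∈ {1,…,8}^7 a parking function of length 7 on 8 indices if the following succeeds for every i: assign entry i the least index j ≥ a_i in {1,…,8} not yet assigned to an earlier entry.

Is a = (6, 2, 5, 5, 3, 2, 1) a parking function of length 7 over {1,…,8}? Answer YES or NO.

YES

Order a: b = (1, 2, 2, 3, 5, 5, 6).
  b_1=1 ≤ 2
  b_2=2 ≤ 3
  b_3=2 ≤ 4
  b_4=3 ≤ 5
  b_5=5 ≤ 6
  b_6=5 ≤ 7
  b_7=6 ≤ 8
All bounds hold ⇒ YES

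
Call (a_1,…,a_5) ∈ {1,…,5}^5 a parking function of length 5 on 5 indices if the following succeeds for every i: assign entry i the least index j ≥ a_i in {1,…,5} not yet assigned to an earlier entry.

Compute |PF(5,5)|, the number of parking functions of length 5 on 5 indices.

1296

#PF = (6−5)·6^(5−1) = 1×1296 = 1296 (Konheim–Weiss)
Example (4,3,1,2,1) → sorted (1,1,2,3,4): b_i ≤ i ∀i, a PF.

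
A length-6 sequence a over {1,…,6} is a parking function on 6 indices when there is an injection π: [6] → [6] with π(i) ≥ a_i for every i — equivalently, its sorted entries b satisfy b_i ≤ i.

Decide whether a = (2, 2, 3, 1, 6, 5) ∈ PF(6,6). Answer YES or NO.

YES

Order a: b = (1, 2, 2, 3, 5, 6).
  b_1=1 ≤ 1
  b_2=2 ≤ 2
  b_3=2 ≤ 3
  b_4=3 ≤ 4
  b_5=5 ≤ 5
  b_6=6 ≤ 6
All bounds hold ⇒ YES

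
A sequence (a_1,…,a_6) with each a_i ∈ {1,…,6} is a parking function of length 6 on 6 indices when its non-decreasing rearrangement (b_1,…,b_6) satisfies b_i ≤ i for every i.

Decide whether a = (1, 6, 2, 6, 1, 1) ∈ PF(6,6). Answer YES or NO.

Rearranged: b = (1, 1, 1, 2, 6, 6).
  b_1=1 ≤ 1
  b_2=1 ≤ 2
  b_3=1 ≤ 3
  b_4=2 ≤ 4
  b_5=6 > 5
  fails at i=5 ⇒ NO

NO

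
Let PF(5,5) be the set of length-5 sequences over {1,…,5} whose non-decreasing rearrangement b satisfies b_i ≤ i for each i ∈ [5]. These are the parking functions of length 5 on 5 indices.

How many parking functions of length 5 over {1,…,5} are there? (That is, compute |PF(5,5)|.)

1296

#PF = (6−5)·6^(5−1) = 1·1296 = 1296 [KW]
Check (5,2,2,1,2) → sorted (1,2,2,2,5): b_i ≤ i ∀i, a PF.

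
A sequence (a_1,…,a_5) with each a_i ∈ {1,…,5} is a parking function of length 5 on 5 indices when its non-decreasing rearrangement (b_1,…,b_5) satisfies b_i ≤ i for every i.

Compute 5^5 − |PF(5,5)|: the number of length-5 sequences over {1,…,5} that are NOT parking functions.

|PF(5,5)| = (5+1−5)·(5+1)^{5−1} = 1 · 1296 = 1296 (Konheim–Weiss)
E.g. (3,5,5,5,4) → sorted (3,4,5,5,5): b_1=3>1, not a PF.
So 3125 − 1296 = 1829 fail.

1829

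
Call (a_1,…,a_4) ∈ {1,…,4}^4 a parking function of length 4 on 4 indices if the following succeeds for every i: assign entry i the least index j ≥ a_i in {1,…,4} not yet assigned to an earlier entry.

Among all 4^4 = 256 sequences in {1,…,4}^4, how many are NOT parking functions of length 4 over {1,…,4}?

|PF(4,4)| = (4−4+1)·(4+1)^(4−1) = 1·125 = 125
Check (4,3,4,4) → sorted (3,4,4,4): b_1=3>1, not a PF.
Total 256; non-PF = 256−125 = 131

131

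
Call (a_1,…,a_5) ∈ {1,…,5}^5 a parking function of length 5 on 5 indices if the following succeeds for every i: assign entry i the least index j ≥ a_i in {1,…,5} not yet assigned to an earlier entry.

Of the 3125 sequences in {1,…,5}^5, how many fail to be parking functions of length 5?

|PF(5,5)| = (5−5+1)·(5+1)^(5−1) = 1×1296 = 1296 (Konheim–Weiss)
Example (4,4,1,4,3) → sorted (1,3,4,4,4): b_2=3>2, not a PF.
Total 3125; non-PF = 3125−1296 = 1829

1829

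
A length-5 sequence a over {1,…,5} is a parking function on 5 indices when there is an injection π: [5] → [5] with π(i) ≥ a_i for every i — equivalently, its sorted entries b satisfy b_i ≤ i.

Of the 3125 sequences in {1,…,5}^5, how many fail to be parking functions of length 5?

|PF| = (5+1−5)·(5+1)^{5−1} = 1 · 1296 = 1296 (Pollak)
Example (5,5,5,5,5) → sorted (5,5,5,5,5): b_1=5>1, not a PF.
Total 3125; non-PF = 3125−1296 = 1829

1829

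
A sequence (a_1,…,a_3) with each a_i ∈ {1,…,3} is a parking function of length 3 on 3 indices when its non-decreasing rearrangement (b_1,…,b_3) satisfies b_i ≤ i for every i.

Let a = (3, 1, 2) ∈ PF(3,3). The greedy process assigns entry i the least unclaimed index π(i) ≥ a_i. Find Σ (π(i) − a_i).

0

Σπ = 3·4/2 = 6 (π permutes [3]); Σa = 3+1+2 = 6; disp = 6−6 = 0.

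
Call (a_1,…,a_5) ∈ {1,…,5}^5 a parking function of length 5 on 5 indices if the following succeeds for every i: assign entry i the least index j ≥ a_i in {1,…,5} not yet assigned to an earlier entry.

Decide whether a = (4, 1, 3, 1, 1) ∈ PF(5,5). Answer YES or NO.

Rearranged: b = (1, 1, 1, 3, 4).
  b_1=1 ≤ 1
  b_2=1 ≤ 2
  b_3=1 ≤ 3
  b_4=3 ≤ 4
  b_5=4 ≤ 5
All bounds hold ⇒ YES

YES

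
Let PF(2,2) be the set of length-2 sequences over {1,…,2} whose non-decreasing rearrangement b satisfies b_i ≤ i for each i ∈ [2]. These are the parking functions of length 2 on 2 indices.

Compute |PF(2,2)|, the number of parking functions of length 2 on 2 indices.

3

|PF| = 1·3^1 = 1 · 3 = 3
One tuple (1,2) → sorted (1,2): b_i ≤ i ∀i, a PF.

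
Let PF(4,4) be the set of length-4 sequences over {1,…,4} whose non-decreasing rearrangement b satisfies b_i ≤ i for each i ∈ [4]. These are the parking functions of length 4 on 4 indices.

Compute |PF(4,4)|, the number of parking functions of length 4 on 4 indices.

125

|PF| = (4−4+1)·(4+1)^(4−1) = 1·125 = 125 [KW]
Example (1,2,2,1) → sorted (1,1,2,2): b_i ≤ i ∀i, a PF.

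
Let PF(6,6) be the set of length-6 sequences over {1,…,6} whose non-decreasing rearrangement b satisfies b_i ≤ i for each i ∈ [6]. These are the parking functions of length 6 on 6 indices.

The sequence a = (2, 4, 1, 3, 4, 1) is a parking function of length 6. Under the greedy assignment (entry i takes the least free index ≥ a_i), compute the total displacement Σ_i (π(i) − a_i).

Σπ = 21 ({1..6} each once); Σa = 2+4+1+3+4+1 = 15; disp = 21−15 = 6.

6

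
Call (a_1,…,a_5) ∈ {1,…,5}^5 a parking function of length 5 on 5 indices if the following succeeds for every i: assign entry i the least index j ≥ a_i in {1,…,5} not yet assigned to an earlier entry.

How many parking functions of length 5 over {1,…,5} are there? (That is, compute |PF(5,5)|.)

1296

#PF = (5−5+1)·(5+1)^(5−1) = 1×1296 = 1296 (Konheim–Weiss)
One tuple (5,2,4,1,3) → sorted (1,2,3,4,5): b_i ≤ i ∀i, a PF.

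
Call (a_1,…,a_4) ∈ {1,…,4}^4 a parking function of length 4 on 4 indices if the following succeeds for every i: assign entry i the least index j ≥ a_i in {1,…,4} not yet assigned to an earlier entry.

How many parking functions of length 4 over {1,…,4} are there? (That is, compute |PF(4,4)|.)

Count = (4−4+1)·(4+1)^(4−1) = 1·125 = 125
E.g. (3,3,1,2) → sorted (1,2,3,3): b_i ≤ i ∀i, a PF.

125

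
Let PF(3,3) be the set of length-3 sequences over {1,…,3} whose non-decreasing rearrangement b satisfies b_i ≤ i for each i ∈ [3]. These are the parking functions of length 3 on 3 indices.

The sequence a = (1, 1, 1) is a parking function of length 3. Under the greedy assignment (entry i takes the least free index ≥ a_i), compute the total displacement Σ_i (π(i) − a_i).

Σπ(i) = 1+…+3 = 6; Σa = 1+1+1 = 3; disp = 6−3 = 3.

3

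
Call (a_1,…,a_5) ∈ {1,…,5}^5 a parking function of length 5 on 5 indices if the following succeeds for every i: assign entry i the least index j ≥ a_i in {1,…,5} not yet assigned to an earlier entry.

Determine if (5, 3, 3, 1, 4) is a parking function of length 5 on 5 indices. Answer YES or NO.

Rearranged: b = (1, 3, 3, 4, 5).
  b_1=1 ≤ 1
  b_2=3 > 2
  fails at i=2 ⇒ NO

NO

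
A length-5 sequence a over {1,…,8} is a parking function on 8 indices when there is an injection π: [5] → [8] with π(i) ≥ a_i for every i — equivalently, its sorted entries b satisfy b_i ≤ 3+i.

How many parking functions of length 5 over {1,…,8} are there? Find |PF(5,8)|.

26244

|PF| = (8+1−5)·(8+1)^{5−1} = 4×6561 = 26244 [KW]
One tuple (5,4,6,6,2) → sorted (2,4,5,6,6): b_i ≤ 3+i ∀i, a PF.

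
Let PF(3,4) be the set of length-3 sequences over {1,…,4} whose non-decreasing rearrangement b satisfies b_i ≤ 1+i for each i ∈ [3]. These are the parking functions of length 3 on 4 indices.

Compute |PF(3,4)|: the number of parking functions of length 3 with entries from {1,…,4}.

Count = (4−3+1)·(4+1)^(3−1) = 2 · 25 = 50 [KW]
E.g. (3,2,4) → sorted (2,3,4): b_i ≤ 1+i ∀i, a PF.

50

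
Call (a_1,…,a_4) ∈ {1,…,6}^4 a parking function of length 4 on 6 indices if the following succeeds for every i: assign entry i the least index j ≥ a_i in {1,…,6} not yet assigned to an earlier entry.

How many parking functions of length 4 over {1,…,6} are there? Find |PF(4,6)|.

|PF(4,6)| = (7−4)·7^(4−1) = 3 · 343 = 1029 [KW]
Check (5,2,1,4) → sorted (1,2,4,5): b_i ≤ 2+i ∀i, a PF.

1029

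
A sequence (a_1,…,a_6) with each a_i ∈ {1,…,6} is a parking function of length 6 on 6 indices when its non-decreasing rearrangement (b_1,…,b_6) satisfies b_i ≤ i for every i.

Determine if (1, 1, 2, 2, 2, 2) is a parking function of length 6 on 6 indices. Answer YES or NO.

Order a: b = (1, 1, 2, 2, 2, 2).
  b_1=1 ≤ 1
  b_2=1 ≤ 2
  b_3=2 ≤ 3
  b_4=2 ≤ 4
  b_5=2 ≤ 5
  b_6=2 ≤ 6
All bounds hold ⇒ YES

YES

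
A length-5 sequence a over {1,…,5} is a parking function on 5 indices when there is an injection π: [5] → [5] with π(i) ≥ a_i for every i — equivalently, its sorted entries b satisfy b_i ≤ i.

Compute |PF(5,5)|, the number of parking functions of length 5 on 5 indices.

#PF = (6−5)·6^(5−1) = 1 · 1296 = 1296
Check (2,1,2,1,5) → sorted (1,1,2,2,5): b_i ≤ i ∀i, a PF.

1296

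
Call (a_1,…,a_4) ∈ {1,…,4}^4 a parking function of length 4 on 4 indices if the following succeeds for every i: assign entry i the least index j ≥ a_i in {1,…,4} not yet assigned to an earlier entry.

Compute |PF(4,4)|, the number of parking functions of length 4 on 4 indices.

#PF = (4+1−4)·(4+1)^{4−1} = 1·125 = 125 (Konheim–Weiss)
Example (1,2,1,3) → sorted (1,1,2,3): b_i ≤ i ∀i, a PF.

125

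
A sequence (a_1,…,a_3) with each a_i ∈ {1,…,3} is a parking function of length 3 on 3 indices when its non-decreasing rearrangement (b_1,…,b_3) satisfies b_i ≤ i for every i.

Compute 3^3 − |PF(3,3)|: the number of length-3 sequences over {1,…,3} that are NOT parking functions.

11

Count = (3−3+1)·(3+1)^(3−1) = 1·16 = 16 (Konheim–Weiss)
Check (3,2,2) → sorted (2,2,3): b_1=2>1, not a PF.
3^3 − 16 = 27 − 16 = 11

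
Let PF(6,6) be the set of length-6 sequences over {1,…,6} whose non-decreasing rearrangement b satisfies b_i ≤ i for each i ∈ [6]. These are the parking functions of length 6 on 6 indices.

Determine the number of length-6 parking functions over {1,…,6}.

#PF = (6+1−6)·(6+1)^{6−1} = 1 · 16807 = 16807 [KW]
E.g. (2,5,2,5,1,2) → sorted (1,2,2,2,5,5): b_i ≤ i ∀i, a PF.

16807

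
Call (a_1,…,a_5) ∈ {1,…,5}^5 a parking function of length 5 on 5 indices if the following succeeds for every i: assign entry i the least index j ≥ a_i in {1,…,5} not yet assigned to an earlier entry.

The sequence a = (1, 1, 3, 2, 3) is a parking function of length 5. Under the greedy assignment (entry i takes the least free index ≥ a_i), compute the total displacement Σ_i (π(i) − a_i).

Σπ = 5·6/2 = 15 (π permutes [5]); Σa = 1+1+3+2+3 = 10; disp = 15−10 = 5.

5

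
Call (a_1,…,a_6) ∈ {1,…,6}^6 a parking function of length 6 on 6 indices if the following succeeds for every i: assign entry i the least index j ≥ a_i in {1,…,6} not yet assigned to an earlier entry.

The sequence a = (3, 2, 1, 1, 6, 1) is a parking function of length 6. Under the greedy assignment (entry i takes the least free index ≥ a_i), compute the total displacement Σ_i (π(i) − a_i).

Σπ = 21 ({1..6} each once); Σa = 3+2+1+1+6+1 = 14; disp = 21−14 = 7.

7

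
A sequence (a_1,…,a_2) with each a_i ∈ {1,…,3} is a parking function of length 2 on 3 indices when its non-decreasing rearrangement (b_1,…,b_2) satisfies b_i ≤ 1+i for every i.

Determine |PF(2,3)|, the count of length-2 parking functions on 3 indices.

8

|PF(2,3)| = (4−2)·4^(2−1) = 2·4 = 8
Example (2,1) → sorted (1,2): b_i ≤ 1+i ∀i, a PF.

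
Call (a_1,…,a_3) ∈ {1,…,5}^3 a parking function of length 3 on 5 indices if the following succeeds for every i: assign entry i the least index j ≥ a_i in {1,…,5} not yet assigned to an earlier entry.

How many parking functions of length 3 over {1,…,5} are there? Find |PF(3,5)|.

Count = 3·6^2 = 3 · 36 = 108 (Konheim–Weiss)
E.g. (4,2,5) → sorted (2,4,5): b_i ≤ 2+i ∀i, a PF.

108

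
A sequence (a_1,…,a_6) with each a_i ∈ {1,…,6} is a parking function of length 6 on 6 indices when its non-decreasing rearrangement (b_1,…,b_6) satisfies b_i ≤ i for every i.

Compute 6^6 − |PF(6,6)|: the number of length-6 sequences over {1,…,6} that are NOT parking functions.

29849

|PF| = (6+1−6)·(6+1)^{6−1} = 1 · 16807 = 16807 (Pollak)
E.g. (6,1,6,5,4,5) → sorted (1,4,5,5,6,6): b_2=4>2, not a PF.
So 46656 − 16807 = 29849 fail.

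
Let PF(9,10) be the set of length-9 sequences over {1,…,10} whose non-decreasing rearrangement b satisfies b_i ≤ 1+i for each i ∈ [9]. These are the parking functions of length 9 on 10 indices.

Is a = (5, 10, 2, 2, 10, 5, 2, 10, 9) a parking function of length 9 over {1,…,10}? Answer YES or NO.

NO

Rearranged: b = (2, 2, 2, 5, 5, 9, 10, 10, 10).
  b_1=2 ≤ 2
  b_2=2 ≤ 3
  b_3=2 ≤ 4
  b_4=5 ≤ 5
  b_5=5 ≤ 6
  b_6=9 > 7
  fails at i=6 ⇒ NO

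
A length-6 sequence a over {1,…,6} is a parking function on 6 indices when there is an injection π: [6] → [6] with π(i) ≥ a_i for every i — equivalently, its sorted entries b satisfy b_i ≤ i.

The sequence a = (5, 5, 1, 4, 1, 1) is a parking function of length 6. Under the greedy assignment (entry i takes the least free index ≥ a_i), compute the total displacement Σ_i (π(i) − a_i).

Σπ(i) = 1+…+6 = 21; Σa = 5+5+1+4+1+1 = 17; disp = 21−17 = 4.

4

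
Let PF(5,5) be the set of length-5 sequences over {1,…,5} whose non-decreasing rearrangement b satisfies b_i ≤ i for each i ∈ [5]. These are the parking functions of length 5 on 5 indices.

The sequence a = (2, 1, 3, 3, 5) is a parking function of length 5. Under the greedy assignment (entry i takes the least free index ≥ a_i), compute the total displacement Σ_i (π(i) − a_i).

Σπ = 5·6/2 = 15 (π permutes [5]); Σa = 2+1+3+3+5 = 14; disp = 15−14 = 1.

1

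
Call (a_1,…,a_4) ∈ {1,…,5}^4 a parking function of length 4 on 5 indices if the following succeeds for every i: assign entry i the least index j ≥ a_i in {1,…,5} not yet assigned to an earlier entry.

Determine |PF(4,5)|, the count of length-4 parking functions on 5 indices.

|PF(4,5)| = (5+1−4)·(5+1)^{4−1} = 2·216 = 432
E.g. (5,3,1,4) → sorted (1,3,4,5): b_i ≤ 1+i ∀i, a PF.

432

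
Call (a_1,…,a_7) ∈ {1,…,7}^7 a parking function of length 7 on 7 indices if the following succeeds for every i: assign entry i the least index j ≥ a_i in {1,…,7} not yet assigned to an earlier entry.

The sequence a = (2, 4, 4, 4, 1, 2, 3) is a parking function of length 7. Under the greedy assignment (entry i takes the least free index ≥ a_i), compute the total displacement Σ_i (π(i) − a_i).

8

Σπ = 28 ({1..7} each once); Σa = 2+4+4+4+1+2+3 = 20; disp = 28−20 = 8.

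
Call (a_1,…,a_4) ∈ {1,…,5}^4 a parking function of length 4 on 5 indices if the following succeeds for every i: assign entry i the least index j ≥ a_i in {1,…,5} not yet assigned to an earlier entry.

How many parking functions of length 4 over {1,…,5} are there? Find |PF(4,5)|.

432

#PF = 2·6^3 = 2 · 216 = 432 [KW]
One tuple (2,2,5,4) → sorted (2,2,4,5): b_i ≤ 1+i ∀i, a PF.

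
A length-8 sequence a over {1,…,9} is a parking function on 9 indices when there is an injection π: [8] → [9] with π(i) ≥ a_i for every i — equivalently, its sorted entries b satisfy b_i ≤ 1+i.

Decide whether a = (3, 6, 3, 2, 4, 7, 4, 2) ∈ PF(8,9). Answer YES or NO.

Order a: b = (2, 2, 3, 3, 4, 4, 6, 7).
  b_1=2 ≤ 2
  b_2=2 ≤ 3
  b_3=3 ≤ 4
  b_4=3 ≤ 5
  b_5=4 ≤ 6
  b_6=4 ≤ 7
  b_7=6 ≤ 8
  b_8=7 ≤ 9
All bounds hold ⇒ YES

YES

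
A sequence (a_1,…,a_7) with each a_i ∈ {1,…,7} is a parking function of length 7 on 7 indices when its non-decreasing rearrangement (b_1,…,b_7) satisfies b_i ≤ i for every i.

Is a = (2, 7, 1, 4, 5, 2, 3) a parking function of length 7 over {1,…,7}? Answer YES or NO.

YES

Rearranged: b = (1, 2, 2, 3, 4, 5, 7).
  b_1=1 ≤ 1
  b_2=2 ≤ 2
  b_3=2 ≤ 3
  b_4=3 ≤ 4
  b_5=4 ≤ 5
  b_6=5 ≤ 6
  b_7=7 ≤ 7
All bounds hold ⇒ YES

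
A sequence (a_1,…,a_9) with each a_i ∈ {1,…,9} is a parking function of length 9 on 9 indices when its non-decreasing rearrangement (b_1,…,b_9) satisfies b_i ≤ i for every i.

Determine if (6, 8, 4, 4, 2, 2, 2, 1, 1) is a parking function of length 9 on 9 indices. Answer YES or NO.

YES

Sorted: b = (1, 1, 2, 2, 2, 4, 4, 6, 8).
  b_1=1 ≤ 1
  b_2=1 ≤ 2
  b_3=2 ≤ 3
  b_4=2 ≤ 4
  b_5=2 ≤ 5
  b_6=4 ≤ 6
  b_7=4 ≤ 7
  b_8=6 ≤ 8
  b_9=8 ≤ 9
All bounds hold ⇒ YES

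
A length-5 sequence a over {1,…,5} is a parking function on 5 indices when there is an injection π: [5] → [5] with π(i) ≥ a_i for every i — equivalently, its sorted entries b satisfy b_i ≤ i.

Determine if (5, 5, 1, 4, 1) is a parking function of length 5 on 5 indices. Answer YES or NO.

NO

Sorted: b = (1, 1, 4, 5, 5).
  b_1=1 ≤ 1
  b_2=1 ≤ 2
  b_3=4 > 3
  fails at i=3 ⇒ NO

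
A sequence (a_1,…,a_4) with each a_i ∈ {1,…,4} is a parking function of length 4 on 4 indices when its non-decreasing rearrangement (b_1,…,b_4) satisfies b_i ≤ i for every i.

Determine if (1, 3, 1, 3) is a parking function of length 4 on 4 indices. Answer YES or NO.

Rearranged: b = (1, 1, 3, 3).
  b_1=1 ≤ 1
  b_2=1 ≤ 2
  b_3=3 ≤ 3
  b_4=3 ≤ 4
All bounds hold ⇒ YES

YES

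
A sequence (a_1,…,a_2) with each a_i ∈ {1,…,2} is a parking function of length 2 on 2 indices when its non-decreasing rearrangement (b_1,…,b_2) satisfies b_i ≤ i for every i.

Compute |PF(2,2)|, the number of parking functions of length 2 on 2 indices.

3

|PF(2,2)| = (3−2)·3^(2−1) = 1·3 = 3 (Pollak)
Example (1,1) → sorted (1,1): b_i ≤ i ∀i, a PF.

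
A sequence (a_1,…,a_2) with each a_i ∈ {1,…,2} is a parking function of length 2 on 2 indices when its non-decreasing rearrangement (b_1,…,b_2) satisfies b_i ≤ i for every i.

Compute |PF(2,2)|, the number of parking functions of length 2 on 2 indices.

|PF| = (2+1−2)·(2+1)^{2−1} = 1×3 = 3
Example (1,1) → sorted (1,1): b_i ≤ i ∀i, a PF.

3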